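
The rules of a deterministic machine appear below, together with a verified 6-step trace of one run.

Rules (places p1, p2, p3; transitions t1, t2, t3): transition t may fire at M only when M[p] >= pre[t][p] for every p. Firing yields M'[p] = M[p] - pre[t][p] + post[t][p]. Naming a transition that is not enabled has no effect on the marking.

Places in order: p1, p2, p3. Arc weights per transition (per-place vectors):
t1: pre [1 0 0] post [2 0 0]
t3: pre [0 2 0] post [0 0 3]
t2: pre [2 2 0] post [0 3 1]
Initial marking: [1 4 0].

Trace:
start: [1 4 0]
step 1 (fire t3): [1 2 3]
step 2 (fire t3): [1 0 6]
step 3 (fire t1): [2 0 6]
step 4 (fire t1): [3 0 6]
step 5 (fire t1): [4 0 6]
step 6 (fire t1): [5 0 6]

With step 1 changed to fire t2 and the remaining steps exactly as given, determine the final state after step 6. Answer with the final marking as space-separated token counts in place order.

(re-executing from step 1 with the substitution; state before step 1: [1 4 0])
step 1 (fire t2): [1 4 0]
step 2 (fire t3): [1 2 3]
step 3 (fire t1): [2 2 3]
step 4 (fire t1): [3 2 3]
step 5 (fire t1): [4 2 3]
step 6 (fire t1): [5 2 3]

5 2 3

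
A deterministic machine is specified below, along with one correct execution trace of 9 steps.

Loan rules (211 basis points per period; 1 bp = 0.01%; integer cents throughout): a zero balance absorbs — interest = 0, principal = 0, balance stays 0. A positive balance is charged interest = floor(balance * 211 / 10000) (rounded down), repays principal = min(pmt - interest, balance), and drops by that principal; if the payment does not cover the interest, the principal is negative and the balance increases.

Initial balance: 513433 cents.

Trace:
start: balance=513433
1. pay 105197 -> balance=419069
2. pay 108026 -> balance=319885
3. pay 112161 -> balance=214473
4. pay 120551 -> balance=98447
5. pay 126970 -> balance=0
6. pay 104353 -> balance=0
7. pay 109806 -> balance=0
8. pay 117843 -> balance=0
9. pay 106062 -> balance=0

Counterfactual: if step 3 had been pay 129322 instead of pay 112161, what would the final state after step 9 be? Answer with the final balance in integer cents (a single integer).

0

(re-executing from step 3 with the substitution; state before step 3: balance=319885)
3. pay 129322 -> balance=197312
4. pay 120551 -> balance=80924
5. pay 126970 -> balance=0
6. pay 104353 -> balance=0
7. pay 109806 -> balance=0
8. pay 117843 -> balance=0
9. pay 106062 -> balance=0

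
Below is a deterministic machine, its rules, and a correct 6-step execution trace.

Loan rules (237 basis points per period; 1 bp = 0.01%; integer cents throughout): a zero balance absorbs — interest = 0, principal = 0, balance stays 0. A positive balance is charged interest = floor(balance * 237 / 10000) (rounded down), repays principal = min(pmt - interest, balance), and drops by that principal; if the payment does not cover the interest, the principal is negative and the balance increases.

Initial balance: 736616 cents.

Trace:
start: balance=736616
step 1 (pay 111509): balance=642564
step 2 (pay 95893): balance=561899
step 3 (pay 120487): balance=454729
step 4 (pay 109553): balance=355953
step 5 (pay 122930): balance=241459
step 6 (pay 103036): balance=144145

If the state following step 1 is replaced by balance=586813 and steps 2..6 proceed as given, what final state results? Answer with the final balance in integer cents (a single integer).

state after step 1 := balance=586813
step 2 (pay 95893): balance=504827
step 3 (pay 120487): balance=396304
step 4 (pay 109553): balance=296143
step 5 (pay 122930): balance=180231
step 6 (pay 103036): balance=81466

81466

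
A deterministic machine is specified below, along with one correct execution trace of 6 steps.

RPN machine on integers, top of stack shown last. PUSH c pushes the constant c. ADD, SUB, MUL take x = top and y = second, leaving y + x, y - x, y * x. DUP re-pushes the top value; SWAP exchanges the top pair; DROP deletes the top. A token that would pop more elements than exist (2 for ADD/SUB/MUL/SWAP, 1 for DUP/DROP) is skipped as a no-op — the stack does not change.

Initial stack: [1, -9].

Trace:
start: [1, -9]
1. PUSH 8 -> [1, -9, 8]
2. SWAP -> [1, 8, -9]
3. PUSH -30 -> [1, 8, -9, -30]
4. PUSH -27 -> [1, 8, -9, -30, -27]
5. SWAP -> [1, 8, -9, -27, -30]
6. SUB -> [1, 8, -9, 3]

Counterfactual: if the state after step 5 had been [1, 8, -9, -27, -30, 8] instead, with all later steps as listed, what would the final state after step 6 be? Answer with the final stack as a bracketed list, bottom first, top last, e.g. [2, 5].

state after step 5 := [1, 8, -9, -27, -30, 8]
6. SUB -> [1, 8, -9, -27, -38]

[1, 8, -9, -27, -38]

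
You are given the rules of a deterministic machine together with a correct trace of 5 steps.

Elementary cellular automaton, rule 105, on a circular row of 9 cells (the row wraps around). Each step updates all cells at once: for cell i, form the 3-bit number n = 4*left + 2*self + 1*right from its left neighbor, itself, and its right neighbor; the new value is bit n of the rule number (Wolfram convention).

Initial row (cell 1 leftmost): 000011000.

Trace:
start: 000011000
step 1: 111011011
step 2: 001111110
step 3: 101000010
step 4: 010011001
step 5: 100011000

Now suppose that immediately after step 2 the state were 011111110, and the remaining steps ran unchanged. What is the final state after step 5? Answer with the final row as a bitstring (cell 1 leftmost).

state after step 2 := 011111110
step 3: 010000010
step 4: 000111000
step 5: 110101011

110101011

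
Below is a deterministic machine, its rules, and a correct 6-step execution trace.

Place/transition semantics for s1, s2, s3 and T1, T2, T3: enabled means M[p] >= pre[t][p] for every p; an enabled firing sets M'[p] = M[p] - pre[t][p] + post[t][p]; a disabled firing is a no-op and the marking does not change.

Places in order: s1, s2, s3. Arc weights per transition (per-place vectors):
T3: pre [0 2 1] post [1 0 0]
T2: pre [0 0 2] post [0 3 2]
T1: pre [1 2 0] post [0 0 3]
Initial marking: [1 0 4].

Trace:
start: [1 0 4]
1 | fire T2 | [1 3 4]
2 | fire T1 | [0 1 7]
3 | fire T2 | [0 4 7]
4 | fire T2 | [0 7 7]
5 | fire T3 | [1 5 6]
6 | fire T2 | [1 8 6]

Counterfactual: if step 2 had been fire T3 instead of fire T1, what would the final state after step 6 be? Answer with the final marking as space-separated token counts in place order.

(re-executing from step 2 with the substitution; state before step 2: [1 3 4])
2 | fire T3 | [2 1 3]
3 | fire T2 | [2 4 3]
4 | fire T2 | [2 7 3]
5 | fire T3 | [3 5 2]
6 | fire T2 | [3 8 2]

3 8 2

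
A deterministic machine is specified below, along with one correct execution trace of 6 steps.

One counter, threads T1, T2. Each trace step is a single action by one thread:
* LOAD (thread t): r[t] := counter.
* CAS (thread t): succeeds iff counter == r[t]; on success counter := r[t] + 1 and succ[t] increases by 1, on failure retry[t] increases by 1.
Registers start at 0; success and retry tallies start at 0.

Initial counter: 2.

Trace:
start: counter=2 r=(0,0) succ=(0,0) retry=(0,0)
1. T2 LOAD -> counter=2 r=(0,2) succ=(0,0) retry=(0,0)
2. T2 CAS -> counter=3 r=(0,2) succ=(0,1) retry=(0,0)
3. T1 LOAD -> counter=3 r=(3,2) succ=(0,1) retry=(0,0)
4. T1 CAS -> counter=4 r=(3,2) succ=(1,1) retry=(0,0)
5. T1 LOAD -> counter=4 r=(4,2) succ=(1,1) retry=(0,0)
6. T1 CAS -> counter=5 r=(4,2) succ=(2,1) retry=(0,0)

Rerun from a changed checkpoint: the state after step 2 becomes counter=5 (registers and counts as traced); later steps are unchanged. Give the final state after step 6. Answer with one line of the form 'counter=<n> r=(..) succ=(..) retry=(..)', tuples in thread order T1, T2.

counter=7 r=(6,2) succ=(2,1) retry=(0,0)

state after step 2 := counter=5 r=(0,2) succ=(0,1) retry=(0,0)
3. T1 LOAD -> counter=5 r=(5,2) succ=(0,1) retry=(0,0)
4. T1 CAS -> counter=6 r=(5,2) succ=(1,1) retry=(0,0)
5. T1 LOAD -> counter=6 r=(6,2) succ=(1,1) retry=(0,0)
6. T1 CAS -> counter=7 r=(6,2) succ=(2,1) retry=(0,0)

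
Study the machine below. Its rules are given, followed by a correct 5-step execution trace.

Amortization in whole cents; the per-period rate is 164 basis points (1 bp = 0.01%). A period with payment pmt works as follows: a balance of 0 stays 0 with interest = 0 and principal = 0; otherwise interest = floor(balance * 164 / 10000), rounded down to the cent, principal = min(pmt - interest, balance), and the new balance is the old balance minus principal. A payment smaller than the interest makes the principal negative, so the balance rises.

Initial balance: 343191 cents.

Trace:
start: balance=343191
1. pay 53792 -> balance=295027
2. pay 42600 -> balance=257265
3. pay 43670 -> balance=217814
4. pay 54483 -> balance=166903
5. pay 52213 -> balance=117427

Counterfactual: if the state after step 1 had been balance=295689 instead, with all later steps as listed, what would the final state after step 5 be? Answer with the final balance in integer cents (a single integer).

118133

state after step 1 := balance=295689
2. pay 42600 -> balance=257938
3. pay 43670 -> balance=218498
4. pay 54483 -> balance=167598
5. pay 52213 -> balance=118133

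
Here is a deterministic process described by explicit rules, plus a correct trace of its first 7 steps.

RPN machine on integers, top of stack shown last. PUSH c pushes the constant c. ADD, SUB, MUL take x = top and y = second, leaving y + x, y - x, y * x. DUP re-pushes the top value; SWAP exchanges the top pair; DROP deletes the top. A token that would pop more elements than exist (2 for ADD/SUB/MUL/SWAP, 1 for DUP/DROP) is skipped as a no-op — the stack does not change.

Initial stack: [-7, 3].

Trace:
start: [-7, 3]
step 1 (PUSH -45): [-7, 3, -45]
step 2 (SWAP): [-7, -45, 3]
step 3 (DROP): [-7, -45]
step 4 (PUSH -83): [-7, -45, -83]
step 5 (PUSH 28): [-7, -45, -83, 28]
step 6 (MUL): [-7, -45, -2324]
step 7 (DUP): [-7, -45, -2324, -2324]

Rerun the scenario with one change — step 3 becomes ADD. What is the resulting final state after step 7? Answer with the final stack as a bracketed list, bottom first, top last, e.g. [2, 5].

[-7, -42, -2324, -2324]

(re-executing from step 3 with the substitution; state before step 3: [-7, -45, 3])
step 3 (ADD): [-7, -42]
step 4 (PUSH -83): [-7, -42, -83]
step 5 (PUSH 28): [-7, -42, -83, 28]
step 6 (MUL): [-7, -42, -2324]
step 7 (DUP): [-7, -42, -2324, -2324]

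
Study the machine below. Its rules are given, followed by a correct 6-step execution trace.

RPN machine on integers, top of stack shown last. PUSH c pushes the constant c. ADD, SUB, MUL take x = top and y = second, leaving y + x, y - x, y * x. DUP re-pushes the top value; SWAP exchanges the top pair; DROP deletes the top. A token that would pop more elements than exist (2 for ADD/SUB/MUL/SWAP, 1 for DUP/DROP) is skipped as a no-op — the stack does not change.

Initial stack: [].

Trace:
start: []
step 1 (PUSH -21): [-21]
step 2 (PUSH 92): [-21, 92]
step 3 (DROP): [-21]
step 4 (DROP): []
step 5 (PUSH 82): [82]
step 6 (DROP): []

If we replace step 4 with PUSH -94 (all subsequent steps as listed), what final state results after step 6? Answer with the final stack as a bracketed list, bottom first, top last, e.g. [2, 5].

[-21, -94]

(re-executing from step 4 with the substitution; state before step 4: [-21])
step 4 (PUSH -94): [-21, -94]
step 5 (PUSH 82): [-21, -94, 82]
step 6 (DROP): [-21, -94]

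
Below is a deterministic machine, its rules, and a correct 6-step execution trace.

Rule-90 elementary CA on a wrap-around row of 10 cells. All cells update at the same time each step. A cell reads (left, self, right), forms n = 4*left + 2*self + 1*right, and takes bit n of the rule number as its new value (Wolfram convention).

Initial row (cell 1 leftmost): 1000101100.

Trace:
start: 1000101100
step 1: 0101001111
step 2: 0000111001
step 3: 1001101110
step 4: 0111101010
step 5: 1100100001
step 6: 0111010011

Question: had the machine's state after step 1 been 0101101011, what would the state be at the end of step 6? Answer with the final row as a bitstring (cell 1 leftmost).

state after step 1 := 0101101011
step 2: 0001100011
step 3: 1011110111
step 4: 1010010100
step 5: 0001100011
step 6: 1011110111

1011110111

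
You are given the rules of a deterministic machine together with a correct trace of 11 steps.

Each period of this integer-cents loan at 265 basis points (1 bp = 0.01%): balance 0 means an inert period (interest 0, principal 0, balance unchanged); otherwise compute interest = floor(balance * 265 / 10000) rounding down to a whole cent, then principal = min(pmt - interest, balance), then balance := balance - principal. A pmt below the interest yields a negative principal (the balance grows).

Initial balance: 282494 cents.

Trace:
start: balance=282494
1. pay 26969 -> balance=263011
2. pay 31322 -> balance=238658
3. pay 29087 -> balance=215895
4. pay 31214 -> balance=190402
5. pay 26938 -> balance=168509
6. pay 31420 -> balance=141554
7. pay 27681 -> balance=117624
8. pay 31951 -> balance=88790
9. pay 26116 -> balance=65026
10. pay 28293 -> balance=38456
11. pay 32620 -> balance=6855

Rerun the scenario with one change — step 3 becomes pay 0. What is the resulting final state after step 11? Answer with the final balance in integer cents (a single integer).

(re-executing from step 3 with the substitution; state before step 3: balance=238658)
3. pay 0 -> balance=244982
4. pay 31214 -> balance=220260
5. pay 26938 -> balance=199158
6. pay 31420 -> balance=173015
7. pay 27681 -> balance=149918
8. pay 31951 -> balance=121939
9. pay 26116 -> balance=99054
10. pay 28293 -> balance=73385
11. pay 32620 -> balance=42709

42709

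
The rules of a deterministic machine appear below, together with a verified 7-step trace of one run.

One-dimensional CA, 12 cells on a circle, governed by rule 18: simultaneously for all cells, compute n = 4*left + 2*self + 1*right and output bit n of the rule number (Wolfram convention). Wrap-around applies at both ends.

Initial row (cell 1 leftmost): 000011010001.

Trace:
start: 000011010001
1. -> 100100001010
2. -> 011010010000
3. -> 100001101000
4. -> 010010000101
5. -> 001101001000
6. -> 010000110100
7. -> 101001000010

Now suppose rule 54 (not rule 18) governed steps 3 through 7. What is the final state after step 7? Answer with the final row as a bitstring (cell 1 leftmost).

(re-executing steps 3..7 under rule 54; state before step 3: 011010010000)
3. -> 100111111000
4. -> 111000000101
5. -> 000100001110
6. -> 001110010001
7. -> 110001111011

110001111011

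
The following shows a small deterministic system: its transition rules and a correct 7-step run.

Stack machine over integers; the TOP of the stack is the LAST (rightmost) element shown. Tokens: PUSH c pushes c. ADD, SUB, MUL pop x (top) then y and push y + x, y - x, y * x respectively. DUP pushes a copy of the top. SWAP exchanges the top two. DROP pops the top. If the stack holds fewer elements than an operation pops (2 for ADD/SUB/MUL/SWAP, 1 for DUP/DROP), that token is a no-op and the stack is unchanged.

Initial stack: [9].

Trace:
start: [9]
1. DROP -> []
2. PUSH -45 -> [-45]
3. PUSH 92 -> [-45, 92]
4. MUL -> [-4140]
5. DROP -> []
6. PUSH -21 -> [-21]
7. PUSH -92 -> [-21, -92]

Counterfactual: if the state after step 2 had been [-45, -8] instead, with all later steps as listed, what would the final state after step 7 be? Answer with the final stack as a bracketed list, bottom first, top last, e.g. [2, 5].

[-45, -21, -92]

state after step 2 := [-45, -8]
3. PUSH 92 -> [-45, -8, 92]
4. MUL -> [-45, -736]
5. DROP -> [-45]
6. PUSH -21 -> [-45, -21]
7. PUSH -92 -> [-45, -21, -92]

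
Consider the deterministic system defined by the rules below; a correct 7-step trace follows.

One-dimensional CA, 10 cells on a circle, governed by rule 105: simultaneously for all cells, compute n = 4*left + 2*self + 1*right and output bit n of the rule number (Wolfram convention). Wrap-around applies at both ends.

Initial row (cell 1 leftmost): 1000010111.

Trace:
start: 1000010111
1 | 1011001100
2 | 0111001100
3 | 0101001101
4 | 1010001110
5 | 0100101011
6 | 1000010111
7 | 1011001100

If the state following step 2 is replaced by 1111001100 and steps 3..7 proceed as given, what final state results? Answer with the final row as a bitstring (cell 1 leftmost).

0110100001

state after step 2 := 1111001100
3 | 1001001100
4 | 0000001100
5 | 1111101101
6 | 0000111111
7 | 0110100001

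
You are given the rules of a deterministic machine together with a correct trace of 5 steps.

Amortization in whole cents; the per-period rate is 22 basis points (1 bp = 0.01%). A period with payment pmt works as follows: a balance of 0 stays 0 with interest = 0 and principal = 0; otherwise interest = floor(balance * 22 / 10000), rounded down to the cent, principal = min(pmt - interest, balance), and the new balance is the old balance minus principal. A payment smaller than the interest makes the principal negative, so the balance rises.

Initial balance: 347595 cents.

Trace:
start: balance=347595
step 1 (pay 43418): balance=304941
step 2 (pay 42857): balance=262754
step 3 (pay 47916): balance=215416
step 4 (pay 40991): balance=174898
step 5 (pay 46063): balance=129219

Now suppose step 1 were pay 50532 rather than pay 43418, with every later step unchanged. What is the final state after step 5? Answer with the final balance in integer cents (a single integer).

(re-executing from step 1 with the substitution; state before step 1: balance=347595)
step 1 (pay 50532): balance=297827
step 2 (pay 42857): balance=255625
step 3 (pay 47916): balance=208271
step 4 (pay 40991): balance=167738
step 5 (pay 46063): balance=122044

122044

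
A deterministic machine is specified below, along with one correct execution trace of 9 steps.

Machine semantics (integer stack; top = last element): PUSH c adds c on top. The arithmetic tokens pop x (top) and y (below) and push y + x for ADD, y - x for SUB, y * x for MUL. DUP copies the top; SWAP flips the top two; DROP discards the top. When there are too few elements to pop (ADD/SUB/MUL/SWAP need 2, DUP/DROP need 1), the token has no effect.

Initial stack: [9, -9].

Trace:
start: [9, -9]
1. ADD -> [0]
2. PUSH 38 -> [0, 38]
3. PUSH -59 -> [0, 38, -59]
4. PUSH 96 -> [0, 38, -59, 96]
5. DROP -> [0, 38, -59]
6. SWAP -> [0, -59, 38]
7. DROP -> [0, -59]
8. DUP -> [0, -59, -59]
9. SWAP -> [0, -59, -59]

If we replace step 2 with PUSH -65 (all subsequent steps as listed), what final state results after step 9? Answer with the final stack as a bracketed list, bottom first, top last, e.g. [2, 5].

(re-executing from step 2 with the substitution; state before step 2: [0])
2. PUSH -65 -> [0, -65]
3. PUSH -59 -> [0, -65, -59]
4. PUSH 96 -> [0, -65, -59, 96]
5. DROP -> [0, -65, -59]
6. SWAP -> [0, -59, -65]
7. DROP -> [0, -59]
8. DUP -> [0, -59, -59]
9. SWAP -> [0, -59, -59]

[0, -59, -59]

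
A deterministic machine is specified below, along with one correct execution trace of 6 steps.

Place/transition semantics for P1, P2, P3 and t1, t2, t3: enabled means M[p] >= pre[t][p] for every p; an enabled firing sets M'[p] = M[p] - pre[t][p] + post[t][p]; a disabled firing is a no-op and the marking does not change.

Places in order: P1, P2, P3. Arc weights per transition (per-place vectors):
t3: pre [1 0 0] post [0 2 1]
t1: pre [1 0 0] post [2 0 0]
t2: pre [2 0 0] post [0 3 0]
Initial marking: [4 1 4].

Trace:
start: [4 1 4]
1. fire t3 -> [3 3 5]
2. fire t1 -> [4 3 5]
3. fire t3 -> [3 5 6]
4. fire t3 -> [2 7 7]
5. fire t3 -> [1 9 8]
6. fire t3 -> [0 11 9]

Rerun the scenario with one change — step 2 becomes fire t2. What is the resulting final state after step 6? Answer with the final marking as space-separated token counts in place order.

(re-executing from step 2 with the substitution; state before step 2: [3 3 5])
2. fire t2 -> [1 6 5]
3. fire t3 -> [0 8 6]
4. fire t3 -> [0 8 6]
5. fire t3 -> [0 8 6]
6. fire t3 -> [0 8 6]

0 8 6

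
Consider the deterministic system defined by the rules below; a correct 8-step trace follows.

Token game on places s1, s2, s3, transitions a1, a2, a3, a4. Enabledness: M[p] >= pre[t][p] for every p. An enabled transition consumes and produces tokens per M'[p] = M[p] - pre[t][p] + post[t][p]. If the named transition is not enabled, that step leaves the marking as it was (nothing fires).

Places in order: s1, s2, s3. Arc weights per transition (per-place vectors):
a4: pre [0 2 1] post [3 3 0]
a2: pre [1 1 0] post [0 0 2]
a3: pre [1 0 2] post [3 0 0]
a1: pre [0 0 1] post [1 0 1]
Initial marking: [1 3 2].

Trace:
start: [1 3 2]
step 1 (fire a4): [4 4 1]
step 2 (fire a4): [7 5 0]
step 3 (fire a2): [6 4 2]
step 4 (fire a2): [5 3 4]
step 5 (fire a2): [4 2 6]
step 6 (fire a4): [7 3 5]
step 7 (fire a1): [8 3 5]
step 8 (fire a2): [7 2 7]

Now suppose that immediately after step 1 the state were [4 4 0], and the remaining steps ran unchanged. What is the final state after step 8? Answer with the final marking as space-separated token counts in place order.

1 0 8

state after step 1 := [4 4 0]
step 2 (fire a4): [4 4 0]
step 3 (fire a2): [3 3 2]
step 4 (fire a2): [2 2 4]
step 5 (fire a2): [1 1 6]
step 6 (fire a4): [1 1 6]
step 7 (fire a1): [2 1 6]
step 8 (fire a2): [1 0 8]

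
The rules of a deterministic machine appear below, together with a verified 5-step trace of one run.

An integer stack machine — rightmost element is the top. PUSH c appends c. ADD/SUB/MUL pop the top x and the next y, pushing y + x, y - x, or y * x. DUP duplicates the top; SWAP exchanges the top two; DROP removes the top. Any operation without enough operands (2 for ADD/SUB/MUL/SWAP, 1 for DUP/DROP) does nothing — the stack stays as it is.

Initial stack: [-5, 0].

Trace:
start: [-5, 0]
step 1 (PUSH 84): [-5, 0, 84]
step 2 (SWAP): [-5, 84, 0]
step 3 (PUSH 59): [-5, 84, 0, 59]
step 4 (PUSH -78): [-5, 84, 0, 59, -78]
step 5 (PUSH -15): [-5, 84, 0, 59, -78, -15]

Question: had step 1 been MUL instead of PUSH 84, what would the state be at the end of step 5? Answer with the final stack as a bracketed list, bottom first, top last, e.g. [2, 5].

[0, 59, -78, -15]

(re-executing from step 1 with the substitution; state before step 1: [-5, 0])
step 1 (MUL): [0]
step 2 (SWAP): [0]
step 3 (PUSH 59): [0, 59]
step 4 (PUSH -78): [0, 59, -78]
step 5 (PUSH -15): [0, 59, -78, -15]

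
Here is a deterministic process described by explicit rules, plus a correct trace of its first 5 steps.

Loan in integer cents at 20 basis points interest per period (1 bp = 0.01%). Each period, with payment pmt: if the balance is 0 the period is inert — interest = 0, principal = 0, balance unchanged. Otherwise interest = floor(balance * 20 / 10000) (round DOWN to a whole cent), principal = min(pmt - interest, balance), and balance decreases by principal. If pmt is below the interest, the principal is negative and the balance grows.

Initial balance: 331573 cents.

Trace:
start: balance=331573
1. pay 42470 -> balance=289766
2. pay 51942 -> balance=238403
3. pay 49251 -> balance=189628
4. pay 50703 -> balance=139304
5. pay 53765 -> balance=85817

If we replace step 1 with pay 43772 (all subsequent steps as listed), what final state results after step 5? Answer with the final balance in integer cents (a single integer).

(re-executing from step 1 with the substitution; state before step 1: balance=331573)
1. pay 43772 -> balance=288464
2. pay 51942 -> balance=237098
3. pay 49251 -> balance=188321
4. pay 50703 -> balance=137994
5. pay 53765 -> balance=84504

84504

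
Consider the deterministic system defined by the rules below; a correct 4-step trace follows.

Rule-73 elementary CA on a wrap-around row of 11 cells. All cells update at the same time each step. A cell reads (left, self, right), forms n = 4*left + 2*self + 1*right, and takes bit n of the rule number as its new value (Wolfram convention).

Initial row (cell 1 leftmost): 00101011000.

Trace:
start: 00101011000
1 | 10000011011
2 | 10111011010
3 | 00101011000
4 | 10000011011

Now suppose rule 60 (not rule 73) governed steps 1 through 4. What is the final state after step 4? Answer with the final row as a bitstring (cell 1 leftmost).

(re-executing steps 1..4 under rule 60; state before step 1: 00101011000)
1 | 00111110100
2 | 00100001110
3 | 00110001001
4 | 10101001101

10101001101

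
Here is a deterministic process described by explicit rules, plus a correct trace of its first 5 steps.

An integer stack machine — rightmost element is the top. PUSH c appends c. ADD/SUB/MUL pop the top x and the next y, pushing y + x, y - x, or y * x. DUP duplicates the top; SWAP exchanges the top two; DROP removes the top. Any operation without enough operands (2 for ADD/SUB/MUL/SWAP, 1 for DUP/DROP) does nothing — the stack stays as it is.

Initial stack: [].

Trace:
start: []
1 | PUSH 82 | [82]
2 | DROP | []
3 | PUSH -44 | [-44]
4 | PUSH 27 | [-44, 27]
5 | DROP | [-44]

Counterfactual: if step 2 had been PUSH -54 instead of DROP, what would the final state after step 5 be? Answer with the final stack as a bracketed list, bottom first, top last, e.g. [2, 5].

[82, -54, -44]

(re-executing from step 2 with the substitution; state before step 2: [82])
2 | PUSH -54 | [82, -54]
3 | PUSH -44 | [82, -54, -44]
4 | PUSH 27 | [82, -54, -44, 27]
5 | DROP | [82, -54, -44]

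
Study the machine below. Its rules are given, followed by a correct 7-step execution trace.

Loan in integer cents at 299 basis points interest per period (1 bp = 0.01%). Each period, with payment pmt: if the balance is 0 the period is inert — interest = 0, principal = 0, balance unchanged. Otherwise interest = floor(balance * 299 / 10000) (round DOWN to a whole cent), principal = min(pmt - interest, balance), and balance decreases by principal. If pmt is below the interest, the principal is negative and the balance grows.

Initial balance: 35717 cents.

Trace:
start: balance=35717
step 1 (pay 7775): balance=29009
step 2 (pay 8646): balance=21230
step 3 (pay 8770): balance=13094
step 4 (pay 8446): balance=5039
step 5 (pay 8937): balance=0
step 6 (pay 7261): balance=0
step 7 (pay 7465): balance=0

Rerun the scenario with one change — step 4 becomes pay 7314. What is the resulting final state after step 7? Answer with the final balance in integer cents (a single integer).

(re-executing from step 4 with the substitution; state before step 4: balance=13094)
step 4 (pay 7314): balance=6171
step 5 (pay 8937): balance=0
step 6 (pay 7261): balance=0
step 7 (pay 7465): balance=0

0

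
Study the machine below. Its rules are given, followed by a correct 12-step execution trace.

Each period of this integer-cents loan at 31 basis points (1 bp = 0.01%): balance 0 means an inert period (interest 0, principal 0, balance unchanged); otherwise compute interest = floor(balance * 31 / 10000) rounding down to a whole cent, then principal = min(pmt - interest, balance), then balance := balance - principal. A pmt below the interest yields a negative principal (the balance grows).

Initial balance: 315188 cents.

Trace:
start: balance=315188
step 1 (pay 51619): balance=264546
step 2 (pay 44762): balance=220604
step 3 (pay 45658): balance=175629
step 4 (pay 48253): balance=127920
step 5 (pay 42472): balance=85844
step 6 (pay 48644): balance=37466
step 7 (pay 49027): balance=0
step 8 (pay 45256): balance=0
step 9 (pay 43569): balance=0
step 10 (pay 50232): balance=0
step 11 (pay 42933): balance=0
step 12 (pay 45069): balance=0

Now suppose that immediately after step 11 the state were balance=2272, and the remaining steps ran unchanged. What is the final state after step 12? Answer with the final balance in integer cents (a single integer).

0

state after step 11 := balance=2272
step 12 (pay 45069): balance=0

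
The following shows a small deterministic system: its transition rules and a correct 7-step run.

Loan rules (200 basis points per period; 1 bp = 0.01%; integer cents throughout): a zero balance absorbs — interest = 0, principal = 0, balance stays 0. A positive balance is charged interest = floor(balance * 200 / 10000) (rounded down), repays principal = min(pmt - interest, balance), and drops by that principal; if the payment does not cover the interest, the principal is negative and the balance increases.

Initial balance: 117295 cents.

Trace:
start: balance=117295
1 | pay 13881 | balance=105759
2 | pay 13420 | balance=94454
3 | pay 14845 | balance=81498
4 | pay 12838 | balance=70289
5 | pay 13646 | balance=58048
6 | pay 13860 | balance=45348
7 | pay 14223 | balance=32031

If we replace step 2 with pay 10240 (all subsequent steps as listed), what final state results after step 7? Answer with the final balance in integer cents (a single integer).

35542

(re-executing from step 2 with the substitution; state before step 2: balance=105759)
2 | pay 10240 | balance=97634
3 | pay 14845 | balance=84741
4 | pay 12838 | balance=73597
5 | pay 13646 | balance=61422
6 | pay 13860 | balance=48790
7 | pay 14223 | balance=35542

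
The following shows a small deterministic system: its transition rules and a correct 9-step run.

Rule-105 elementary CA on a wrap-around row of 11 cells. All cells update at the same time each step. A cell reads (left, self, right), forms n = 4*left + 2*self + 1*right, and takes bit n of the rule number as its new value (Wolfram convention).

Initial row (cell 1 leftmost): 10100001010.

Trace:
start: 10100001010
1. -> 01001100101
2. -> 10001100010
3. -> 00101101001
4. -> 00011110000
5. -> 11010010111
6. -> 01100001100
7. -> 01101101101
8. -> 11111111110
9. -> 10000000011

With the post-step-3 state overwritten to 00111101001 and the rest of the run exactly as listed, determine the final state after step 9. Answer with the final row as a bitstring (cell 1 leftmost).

state after step 3 := 00111101001
4. -> 00100110000
5. -> 10000110111
6. -> 10110111100
7. -> 01111100100
8. -> 01000100001
9. -> 10010001100

10010001100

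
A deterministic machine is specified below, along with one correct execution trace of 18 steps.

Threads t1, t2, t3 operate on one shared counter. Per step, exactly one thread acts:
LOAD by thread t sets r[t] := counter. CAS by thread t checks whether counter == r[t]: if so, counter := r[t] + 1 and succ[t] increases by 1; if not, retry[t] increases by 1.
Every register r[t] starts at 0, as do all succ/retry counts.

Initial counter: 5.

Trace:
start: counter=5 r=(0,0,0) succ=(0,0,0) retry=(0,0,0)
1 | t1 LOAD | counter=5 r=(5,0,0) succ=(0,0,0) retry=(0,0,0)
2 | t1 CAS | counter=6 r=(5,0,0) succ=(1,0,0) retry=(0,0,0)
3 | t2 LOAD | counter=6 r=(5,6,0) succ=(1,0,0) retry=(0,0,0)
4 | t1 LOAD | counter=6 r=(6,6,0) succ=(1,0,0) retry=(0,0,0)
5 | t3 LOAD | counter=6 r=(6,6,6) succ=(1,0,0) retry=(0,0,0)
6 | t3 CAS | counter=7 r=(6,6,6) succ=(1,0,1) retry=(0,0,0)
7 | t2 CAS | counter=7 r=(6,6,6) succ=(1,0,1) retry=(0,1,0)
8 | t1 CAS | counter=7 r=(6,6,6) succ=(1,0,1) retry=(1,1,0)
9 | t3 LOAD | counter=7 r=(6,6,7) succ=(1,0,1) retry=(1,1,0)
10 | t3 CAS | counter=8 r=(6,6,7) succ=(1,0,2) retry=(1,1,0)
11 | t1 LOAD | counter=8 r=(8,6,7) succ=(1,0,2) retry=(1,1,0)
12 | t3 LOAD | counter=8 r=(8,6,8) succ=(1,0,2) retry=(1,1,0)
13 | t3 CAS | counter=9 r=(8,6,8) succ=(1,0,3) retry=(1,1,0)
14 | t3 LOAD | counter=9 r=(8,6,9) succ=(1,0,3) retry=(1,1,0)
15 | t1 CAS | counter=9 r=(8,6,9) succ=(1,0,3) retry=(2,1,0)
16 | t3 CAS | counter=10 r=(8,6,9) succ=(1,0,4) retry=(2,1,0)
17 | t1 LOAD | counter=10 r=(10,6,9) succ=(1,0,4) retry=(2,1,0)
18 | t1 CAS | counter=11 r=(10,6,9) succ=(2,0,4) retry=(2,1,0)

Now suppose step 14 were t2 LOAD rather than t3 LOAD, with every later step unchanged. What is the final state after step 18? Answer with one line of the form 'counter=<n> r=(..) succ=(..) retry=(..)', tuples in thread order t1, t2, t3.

counter=10 r=(9,9,8) succ=(2,0,3) retry=(2,1,1)

(re-executing from step 14 with the substitution; state before step 14: counter=9 r=(8,6,8) succ=(1,0,3) retry=(1,1,0))
14 | t2 LOAD | counter=9 r=(8,9,8) succ=(1,0,3) retry=(1,1,0)
15 | t1 CAS | counter=9 r=(8,9,8) succ=(1,0,3) retry=(2,1,0)
16 | t3 CAS | counter=9 r=(8,9,8) succ=(1,0,3) retry=(2,1,1)
17 | t1 LOAD | counter=9 r=(9,9,8) succ=(1,0,3) retry=(2,1,1)
18 | t1 CAS | counter=10 r=(9,9,8) succ=(2,0,3) retry=(2,1,1)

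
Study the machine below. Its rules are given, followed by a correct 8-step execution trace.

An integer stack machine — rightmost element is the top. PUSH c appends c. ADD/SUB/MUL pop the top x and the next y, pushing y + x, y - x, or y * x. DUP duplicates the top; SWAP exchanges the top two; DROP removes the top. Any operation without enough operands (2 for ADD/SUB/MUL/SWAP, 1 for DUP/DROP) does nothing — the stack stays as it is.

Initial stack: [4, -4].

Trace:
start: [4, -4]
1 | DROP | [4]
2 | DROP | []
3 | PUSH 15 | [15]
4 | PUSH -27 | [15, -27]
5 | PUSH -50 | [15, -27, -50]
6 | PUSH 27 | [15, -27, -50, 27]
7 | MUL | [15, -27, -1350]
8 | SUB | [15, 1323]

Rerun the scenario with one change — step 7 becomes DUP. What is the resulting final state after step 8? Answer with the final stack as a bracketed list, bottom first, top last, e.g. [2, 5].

(re-executing from step 7 with the substitution; state before step 7: [15, -27, -50, 27])
7 | DUP | [15, -27, -50, 27, 27]
8 | SUB | [15, -27, -50, 0]

[15, -27, -50, 0]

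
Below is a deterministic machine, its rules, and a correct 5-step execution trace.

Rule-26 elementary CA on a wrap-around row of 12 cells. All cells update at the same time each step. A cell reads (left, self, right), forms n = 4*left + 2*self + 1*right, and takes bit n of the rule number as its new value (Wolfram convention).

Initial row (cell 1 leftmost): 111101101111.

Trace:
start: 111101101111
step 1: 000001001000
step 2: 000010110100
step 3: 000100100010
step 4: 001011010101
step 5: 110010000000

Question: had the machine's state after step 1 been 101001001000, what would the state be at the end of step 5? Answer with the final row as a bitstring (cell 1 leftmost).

110010001010

state after step 1 := 101001001000
step 2: 000110110101
step 3: 101100100000
step 4: 001011010001
step 5: 110010001010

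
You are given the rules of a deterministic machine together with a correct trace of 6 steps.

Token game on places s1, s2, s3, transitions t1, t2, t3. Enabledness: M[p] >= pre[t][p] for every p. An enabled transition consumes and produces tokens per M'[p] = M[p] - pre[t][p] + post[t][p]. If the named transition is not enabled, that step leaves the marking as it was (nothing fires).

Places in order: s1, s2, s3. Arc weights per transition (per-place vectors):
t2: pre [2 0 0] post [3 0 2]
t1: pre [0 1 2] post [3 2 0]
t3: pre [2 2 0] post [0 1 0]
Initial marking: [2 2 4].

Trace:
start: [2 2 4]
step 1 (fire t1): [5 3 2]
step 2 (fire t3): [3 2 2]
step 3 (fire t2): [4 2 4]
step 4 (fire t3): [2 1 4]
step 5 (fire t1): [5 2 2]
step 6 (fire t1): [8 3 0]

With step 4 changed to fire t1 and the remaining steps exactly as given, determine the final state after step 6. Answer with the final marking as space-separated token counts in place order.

10 4 0

(re-executing from step 4 with the substitution; state before step 4: [4 2 4])
step 4 (fire t1): [7 3 2]
step 5 (fire t1): [10 4 0]
step 6 (fire t1): [10 4 0]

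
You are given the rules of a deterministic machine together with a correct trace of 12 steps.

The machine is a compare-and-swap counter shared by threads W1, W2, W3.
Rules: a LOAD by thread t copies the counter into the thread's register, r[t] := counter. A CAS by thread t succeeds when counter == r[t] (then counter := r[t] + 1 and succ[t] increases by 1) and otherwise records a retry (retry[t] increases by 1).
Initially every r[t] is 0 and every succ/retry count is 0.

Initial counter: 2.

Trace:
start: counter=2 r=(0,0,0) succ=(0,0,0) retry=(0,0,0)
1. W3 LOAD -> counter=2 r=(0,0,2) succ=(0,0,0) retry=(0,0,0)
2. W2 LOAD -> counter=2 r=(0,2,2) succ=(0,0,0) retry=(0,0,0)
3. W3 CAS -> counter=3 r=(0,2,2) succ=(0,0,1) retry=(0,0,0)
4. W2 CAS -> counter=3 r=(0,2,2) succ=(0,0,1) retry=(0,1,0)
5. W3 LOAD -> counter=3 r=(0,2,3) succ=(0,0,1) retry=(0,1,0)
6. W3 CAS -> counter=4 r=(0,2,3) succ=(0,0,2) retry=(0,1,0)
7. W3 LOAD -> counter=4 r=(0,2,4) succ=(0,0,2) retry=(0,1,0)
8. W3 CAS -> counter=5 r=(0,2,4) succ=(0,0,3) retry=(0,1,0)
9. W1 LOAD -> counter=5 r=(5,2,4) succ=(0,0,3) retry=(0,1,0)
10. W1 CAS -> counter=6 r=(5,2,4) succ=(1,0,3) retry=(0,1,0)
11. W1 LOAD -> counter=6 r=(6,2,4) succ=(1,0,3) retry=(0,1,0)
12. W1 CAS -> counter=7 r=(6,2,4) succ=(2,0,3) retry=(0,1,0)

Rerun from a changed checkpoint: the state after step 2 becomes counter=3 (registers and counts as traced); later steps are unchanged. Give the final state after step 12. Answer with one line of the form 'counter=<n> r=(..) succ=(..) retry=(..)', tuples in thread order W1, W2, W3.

counter=7 r=(6,2,4) succ=(2,0,2) retry=(0,1,1)

state after step 2 := counter=3 r=(0,2,2) succ=(0,0,0) retry=(0,0,0)
3. W3 CAS -> counter=3 r=(0,2,2) succ=(0,0,0) retry=(0,0,1)
4. W2 CAS -> counter=3 r=(0,2,2) succ=(0,0,0) retry=(0,1,1)
5. W3 LOAD -> counter=3 r=(0,2,3) succ=(0,0,0) retry=(0,1,1)
6. W3 CAS -> counter=4 r=(0,2,3) succ=(0,0,1) retry=(0,1,1)
7. W3 LOAD -> counter=4 r=(0,2,4) succ=(0,0,1) retry=(0,1,1)
8. W3 CAS -> counter=5 r=(0,2,4) succ=(0,0,2) retry=(0,1,1)
9. W1 LOAD -> counter=5 r=(5,2,4) succ=(0,0,2) retry=(0,1,1)
10. W1 CAS -> counter=6 r=(5,2,4) succ=(1,0,2) retry=(0,1,1)
11. W1 LOAD -> counter=6 r=(6,2,4) succ=(1,0,2) retry=(0,1,1)
12. W1 CAS -> counter=7 r=(6,2,4) succ=(2,0,2) retry=(0,1,1)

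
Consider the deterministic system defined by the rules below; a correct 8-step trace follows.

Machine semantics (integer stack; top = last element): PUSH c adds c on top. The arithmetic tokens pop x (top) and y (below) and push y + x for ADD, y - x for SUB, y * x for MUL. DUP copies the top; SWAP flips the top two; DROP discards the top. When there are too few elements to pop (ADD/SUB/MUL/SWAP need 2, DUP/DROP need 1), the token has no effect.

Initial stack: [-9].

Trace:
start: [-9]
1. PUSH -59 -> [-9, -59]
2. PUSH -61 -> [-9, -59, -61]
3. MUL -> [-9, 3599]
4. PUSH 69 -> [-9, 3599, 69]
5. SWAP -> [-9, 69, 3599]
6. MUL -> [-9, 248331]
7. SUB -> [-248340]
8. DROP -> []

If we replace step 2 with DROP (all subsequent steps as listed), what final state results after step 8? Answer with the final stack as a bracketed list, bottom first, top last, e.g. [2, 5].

(re-executing from step 2 with the substitution; state before step 2: [-9, -59])
2. DROP -> [-9]
3. MUL -> [-9]
4. PUSH 69 -> [-9, 69]
5. SWAP -> [69, -9]
6. MUL -> [-621]
7. SUB -> [-621]
8. DROP -> []

[]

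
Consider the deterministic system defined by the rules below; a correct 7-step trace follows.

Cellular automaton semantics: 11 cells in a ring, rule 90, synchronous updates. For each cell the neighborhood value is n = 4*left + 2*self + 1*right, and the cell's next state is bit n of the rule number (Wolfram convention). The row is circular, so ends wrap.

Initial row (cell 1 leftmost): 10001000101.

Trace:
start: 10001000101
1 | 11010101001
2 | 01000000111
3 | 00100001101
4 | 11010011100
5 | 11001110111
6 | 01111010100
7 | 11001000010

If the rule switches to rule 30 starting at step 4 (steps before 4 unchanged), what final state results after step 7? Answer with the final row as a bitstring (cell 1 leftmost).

(re-executing steps 4..7 under rule 30; state before step 4: 00100001101)
4 | 11110011001
5 | 00001110111
6 | 10011000100
7 | 11110101111

11110101111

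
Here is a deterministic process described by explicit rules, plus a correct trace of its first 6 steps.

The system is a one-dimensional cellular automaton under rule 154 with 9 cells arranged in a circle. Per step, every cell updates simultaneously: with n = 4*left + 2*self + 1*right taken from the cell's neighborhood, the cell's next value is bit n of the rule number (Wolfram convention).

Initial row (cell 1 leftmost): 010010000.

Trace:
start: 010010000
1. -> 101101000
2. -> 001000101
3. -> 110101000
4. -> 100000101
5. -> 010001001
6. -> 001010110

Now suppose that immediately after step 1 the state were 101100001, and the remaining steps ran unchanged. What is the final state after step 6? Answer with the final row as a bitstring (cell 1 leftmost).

100110010

state after step 1 := 101100001
2. -> 001010011
3. -> 110001110
4. -> 101011100
5. -> 000011011
6. -> 100110010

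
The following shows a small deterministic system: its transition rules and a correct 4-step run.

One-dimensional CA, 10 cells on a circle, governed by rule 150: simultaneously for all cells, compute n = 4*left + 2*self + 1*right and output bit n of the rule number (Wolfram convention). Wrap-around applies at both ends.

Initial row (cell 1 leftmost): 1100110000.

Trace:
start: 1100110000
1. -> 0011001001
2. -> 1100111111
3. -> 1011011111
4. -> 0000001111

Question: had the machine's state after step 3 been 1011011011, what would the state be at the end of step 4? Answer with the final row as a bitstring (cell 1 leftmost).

state after step 3 := 1011011011
4. -> 0000000001

0000000001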